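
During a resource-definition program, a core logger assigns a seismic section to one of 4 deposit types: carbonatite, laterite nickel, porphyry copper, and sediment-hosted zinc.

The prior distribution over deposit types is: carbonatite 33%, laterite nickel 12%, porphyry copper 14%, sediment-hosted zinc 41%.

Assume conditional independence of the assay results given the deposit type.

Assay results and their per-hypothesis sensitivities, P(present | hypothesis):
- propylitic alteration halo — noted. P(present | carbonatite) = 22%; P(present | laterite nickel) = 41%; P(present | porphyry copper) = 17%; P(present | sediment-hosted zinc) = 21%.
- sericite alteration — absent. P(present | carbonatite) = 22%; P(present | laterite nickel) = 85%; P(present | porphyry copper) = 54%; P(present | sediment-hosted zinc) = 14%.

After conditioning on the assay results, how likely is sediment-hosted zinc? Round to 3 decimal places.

For each hypothesis, the unnormalized posterior weight is prior × product of the assay result likelihoods (using 1 − P(present | H) for each absent assay result):
  carbonatite: 0.33 × 0.22 × (1 − 0.22) = 0.056628
  laterite nickel: 0.12 × 0.41 × (1 − 0.85) = 0.00738
  porphyry copper: 0.14 × 0.17 × (1 − 0.54) = 0.010948
  sediment-hosted zinc: 0.41 × 0.21 × (1 − 0.14) = 0.074046
The unnormalized weights sum to 0.149.
P(sediment-hosted zinc | evidence) = 0.074046 / 0.149 ≈ 0.497.

0.497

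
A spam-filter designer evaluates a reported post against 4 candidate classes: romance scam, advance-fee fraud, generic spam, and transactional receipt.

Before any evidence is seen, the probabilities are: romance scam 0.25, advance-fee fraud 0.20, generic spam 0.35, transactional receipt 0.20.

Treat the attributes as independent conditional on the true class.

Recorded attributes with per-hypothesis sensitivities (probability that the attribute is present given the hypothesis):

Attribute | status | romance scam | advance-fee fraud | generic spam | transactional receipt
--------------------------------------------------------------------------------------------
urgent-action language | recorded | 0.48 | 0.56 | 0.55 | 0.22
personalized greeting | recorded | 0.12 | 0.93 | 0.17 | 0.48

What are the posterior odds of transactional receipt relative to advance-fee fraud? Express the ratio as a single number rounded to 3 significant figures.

0.203

Unnormalized posterior weight (prior times the attribute likelihoods) for each of the two hypotheses:
  transactional receipt: 0.20 × 0.22 × 0.48 = 0.02112
  advance-fee fraud: 0.20 × 0.56 × 0.93 = 0.10416
Posterior odds = 0.02112 / 0.10416 ≈ 0.203.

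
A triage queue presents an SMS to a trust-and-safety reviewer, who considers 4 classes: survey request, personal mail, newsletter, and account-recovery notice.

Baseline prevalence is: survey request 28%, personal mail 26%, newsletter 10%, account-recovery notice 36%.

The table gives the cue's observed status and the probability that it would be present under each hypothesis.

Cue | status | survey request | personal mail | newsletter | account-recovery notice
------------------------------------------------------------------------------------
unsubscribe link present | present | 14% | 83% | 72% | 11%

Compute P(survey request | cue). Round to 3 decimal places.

By Bayes' rule, the unnormalized weight for each hypothesis is prior × likelihood:
  survey request: 0.28 × 0.14 = 0.0392
  personal mail: 0.26 × 0.83 = 0.2158
  newsletter: 0.10 × 0.72 = 0.072
  account-recovery notice: 0.36 × 0.11 = 0.0396
Normalizing constant Z = 0.0392 + 0.2158 + 0.072 + 0.0396 = 0.3666.
P(survey request | evidence) = 0.0392 / 0.3666 ≈ 0.107.

0.107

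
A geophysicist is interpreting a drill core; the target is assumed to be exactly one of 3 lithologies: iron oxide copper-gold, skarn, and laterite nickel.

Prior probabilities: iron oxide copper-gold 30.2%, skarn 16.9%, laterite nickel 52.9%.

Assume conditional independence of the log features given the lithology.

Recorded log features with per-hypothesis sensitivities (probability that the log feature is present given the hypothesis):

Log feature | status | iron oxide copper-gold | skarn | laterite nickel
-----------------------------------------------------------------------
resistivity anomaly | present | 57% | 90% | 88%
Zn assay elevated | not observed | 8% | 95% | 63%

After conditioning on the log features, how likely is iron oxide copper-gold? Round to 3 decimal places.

By Bayes' rule with conditional independence, the unnormalized weight for each hypothesis is prior × ∏ likelihoods (using 1 − P(present | H) for each absent log feature):
  iron oxide copper-gold: 0.302 × 0.57 × (1 − 0.08) = 0.15837
  skarn: 0.169 × 0.90 × (1 − 0.95) = 0.007605
  laterite nickel: 0.529 × 0.88 × (1 − 0.63) = 0.17224
The unnormalized weights sum to 0.33822.
P(iron oxide copper-gold | evidence) = 0.15837 / 0.33822 ≈ 0.468.

0.468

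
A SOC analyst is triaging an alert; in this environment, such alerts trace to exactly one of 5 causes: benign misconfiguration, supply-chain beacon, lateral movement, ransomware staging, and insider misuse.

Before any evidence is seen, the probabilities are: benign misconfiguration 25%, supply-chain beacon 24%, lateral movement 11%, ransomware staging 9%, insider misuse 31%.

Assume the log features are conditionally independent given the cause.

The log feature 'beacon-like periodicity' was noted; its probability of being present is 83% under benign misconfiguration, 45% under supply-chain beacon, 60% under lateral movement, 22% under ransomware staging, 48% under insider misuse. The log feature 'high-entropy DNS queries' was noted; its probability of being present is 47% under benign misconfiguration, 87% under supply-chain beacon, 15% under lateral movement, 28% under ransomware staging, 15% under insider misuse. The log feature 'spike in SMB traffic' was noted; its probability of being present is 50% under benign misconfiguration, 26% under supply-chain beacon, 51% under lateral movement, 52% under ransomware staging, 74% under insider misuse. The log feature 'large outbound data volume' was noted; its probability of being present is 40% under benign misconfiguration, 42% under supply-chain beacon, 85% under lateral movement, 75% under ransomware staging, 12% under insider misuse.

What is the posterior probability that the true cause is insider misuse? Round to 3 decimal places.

0.052

Multiply each prior by the joint likelihood of the log feature pattern:
  benign misconfiguration: 0.25 × 0.83 × 0.47 × 0.50 × 0.40 = 0.019505
  supply-chain beacon: 0.24 × 0.45 × 0.87 × 0.26 × 0.42 = 0.01026
  lateral movement: 0.11 × 0.60 × 0.15 × 0.51 × 0.85 = 0.0042917
  ransomware staging: 0.09 × 0.22 × 0.28 × 0.52 × 0.75 = 0.0021622
  insider misuse: 0.31 × 0.48 × 0.15 × 0.74 × 0.12 = 0.001982
Marginal likelihood of the evidence = 0.038201.
P(insider misuse | evidence) = 0.001982 / 0.038201 ≈ 0.052.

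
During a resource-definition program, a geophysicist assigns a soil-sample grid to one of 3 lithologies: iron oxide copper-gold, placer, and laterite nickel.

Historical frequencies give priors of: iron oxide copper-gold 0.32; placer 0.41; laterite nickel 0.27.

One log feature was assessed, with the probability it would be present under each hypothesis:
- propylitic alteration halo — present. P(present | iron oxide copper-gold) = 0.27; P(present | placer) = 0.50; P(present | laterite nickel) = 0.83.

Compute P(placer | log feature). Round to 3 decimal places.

0.398

For each hypothesis, the unnormalized posterior weight is prior × likelihood:
  iron oxide copper-gold: 0.32 × 0.27 = 0.0864
  placer: 0.41 × 0.50 = 0.205
  laterite nickel: 0.27 × 0.83 = 0.2241
The unnormalized weights sum to 0.5155.
P(placer | evidence) = 0.205 / 0.5155 ≈ 0.398.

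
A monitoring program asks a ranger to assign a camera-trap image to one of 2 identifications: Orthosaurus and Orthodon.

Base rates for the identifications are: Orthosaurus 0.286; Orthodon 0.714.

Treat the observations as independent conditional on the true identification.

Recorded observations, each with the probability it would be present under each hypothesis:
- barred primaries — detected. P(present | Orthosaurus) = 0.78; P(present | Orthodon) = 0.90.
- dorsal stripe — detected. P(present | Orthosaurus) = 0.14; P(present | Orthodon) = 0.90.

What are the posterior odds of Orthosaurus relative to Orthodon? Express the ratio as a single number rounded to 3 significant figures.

Posterior odds equal prior odds times the likelihood ratio; only the two competing hypotheses matter.
  Orthosaurus: 0.286 × 0.78 × 0.14 = 0.031231
  Orthodon: 0.714 × 0.90 × 0.90 = 0.57834
Posterior odds = 0.031231 / 0.57834 ≈ 0.0540.

0.0540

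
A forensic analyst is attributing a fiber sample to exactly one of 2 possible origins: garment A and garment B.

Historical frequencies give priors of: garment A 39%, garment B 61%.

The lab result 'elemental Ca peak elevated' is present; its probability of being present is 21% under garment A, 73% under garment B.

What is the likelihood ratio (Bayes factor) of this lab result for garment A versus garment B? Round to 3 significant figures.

0.288

The Bayes factor is the ratio of the two likelihoods.
  garment A: 0.21
  garment B: 0.73
Bayes factor = 0.21 / 0.73 ≈ 0.288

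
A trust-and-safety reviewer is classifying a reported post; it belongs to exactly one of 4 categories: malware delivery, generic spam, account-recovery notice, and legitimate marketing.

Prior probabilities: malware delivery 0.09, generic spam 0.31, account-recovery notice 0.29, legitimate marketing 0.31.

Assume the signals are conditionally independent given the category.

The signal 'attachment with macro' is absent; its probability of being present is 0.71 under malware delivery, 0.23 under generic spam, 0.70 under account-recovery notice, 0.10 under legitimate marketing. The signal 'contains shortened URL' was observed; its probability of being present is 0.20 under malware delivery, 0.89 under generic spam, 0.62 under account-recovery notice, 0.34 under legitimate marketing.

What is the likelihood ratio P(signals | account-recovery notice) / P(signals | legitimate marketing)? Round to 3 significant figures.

The Bayes factor is the ratio of the joint likelihoods of the signal pattern under the two hypotheses (using 1 − P(present | H) for each absent signal).
  account-recovery notice: (1 − 0.70) × 0.62 = 0.186
  legitimate marketing: (1 − 0.10) × 0.34 = 0.306
Bayes factor = 0.186 / 0.306 ≈ 0.608

0.608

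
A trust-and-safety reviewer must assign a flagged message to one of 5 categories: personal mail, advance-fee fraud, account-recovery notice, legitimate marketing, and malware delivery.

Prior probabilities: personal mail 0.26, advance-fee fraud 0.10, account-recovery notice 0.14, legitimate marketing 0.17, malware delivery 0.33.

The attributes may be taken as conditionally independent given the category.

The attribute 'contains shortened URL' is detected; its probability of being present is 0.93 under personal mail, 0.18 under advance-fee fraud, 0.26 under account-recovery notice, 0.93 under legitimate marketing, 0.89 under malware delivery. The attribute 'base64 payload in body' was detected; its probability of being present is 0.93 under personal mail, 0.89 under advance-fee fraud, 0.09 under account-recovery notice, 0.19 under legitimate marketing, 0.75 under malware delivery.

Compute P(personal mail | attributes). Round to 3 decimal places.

0.455

Multiply each prior by the joint likelihood of the attribute pattern:
  personal mail: 0.26 × 0.93 × 0.93 = 0.22487
  advance-fee fraud: 0.10 × 0.18 × 0.89 = 0.01602
  account-recovery notice: 0.14 × 0.26 × 0.09 = 0.003276
  legitimate marketing: 0.17 × 0.93 × 0.19 = 0.030039
  malware delivery: 0.33 × 0.89 × 0.75 = 0.22027
Marginal likelihood of the evidence = 0.49448.
P(personal mail | evidence) = 0.22487 / 0.49448 ≈ 0.455.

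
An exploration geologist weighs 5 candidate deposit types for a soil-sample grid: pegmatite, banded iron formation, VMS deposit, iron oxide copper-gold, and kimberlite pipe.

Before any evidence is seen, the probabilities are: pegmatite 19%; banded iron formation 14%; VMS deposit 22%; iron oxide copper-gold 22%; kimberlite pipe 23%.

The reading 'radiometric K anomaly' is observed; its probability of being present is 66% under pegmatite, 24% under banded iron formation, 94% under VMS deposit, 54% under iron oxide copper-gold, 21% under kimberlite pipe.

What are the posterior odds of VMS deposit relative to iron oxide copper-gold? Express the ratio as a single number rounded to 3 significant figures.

1.74

The normalizing constant cancels in an odds ratio, so compute prior × likelihood for the two hypotheses only:
  VMS deposit: 0.22 × 0.94 = 0.2068
  iron oxide copper-gold: 0.22 × 0.54 = 0.1188
Posterior odds = 0.2068 / 0.1188 ≈ 1.74.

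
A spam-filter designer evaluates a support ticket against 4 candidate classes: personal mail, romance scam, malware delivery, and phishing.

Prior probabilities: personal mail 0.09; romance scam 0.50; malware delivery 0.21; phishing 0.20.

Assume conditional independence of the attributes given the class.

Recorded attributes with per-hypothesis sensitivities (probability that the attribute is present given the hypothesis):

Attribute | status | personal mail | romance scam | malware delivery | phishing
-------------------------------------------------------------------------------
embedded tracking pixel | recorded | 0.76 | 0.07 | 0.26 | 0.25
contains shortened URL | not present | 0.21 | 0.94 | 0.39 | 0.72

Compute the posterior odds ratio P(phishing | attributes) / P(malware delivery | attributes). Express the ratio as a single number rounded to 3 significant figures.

0.420

Posterior odds equal prior odds times the likelihood ratio; only the two competing hypotheses matter (using 1 − P(present | H) for each absent attribute).
  phishing: 0.20 × 0.25 × (1 − 0.72) = 0.014
  malware delivery: 0.21 × 0.26 × (1 − 0.39) = 0.033306
Odds(phishing : malware delivery) = 0.014 / 0.033306 ≈ 0.420.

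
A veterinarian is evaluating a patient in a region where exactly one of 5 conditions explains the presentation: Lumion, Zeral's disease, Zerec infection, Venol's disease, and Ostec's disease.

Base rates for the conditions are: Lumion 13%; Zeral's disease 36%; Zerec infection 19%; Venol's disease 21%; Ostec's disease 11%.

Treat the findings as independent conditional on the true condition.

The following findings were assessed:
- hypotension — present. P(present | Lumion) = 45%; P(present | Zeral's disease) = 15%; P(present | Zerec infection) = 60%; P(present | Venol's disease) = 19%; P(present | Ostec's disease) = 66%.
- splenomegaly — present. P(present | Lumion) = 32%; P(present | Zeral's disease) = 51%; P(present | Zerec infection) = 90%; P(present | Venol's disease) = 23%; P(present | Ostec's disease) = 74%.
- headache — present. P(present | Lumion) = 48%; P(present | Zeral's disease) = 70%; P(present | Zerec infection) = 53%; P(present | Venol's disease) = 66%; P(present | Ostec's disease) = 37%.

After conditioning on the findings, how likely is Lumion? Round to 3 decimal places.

Multiply each prior by the joint likelihood of the evidence pattern:
  Lumion: 0.13 × 0.45 × 0.32 × 0.48 = 0.0089856
  Zeral's disease: 0.36 × 0.15 × 0.51 × 0.70 = 0.019278
  Zerec infection: 0.19 × 0.60 × 0.90 × 0.53 = 0.054378
  Venol's disease: 0.21 × 0.19 × 0.23 × 0.66 = 0.0060568
  Ostec's disease: 0.11 × 0.66 × 0.74 × 0.37 = 0.019878
The unnormalized weights sum to 0.10858.
P(Lumion | evidence) = 0.0089856 / 0.10858 ≈ 0.083.

0.083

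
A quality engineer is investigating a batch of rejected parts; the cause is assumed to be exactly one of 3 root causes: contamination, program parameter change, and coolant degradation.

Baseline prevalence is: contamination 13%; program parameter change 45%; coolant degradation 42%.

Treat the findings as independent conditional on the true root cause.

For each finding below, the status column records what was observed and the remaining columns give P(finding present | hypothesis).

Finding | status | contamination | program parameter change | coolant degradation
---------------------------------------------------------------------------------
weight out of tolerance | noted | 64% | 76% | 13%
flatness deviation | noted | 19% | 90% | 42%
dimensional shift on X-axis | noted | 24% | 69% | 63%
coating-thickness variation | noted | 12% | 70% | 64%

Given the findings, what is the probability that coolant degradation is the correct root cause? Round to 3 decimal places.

For each hypothesis, the unnormalized posterior weight is prior × product of the finding likelihoods:
  contamination: 0.13 × 0.64 × 0.19 × 0.24 × 0.12 = 0.00045527
  program parameter change: 0.45 × 0.76 × 0.90 × 0.69 × 0.70 = 0.14867
  coolant degradation: 0.42 × 0.13 × 0.42 × 0.63 × 0.64 = 0.0092462
Normalizing constant Z = 0.00045527 + 0.14867 + 0.0092462 = 0.15837.
P(coolant degradation | evidence) = 0.0092462 / 0.15837 ≈ 0.058.

0.058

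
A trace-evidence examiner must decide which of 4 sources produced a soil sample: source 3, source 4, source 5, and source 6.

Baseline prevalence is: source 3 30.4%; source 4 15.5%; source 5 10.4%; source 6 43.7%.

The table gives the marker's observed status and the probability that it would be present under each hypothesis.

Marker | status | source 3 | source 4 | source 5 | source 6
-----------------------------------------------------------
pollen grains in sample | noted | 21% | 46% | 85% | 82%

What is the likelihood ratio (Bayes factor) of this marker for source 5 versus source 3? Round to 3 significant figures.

The Bayes factor is the ratio of the two likelihoods.
  source 5: 0.85
  source 3: 0.21
Bayes factor = 0.85 / 0.21 ≈ 4.05

4.05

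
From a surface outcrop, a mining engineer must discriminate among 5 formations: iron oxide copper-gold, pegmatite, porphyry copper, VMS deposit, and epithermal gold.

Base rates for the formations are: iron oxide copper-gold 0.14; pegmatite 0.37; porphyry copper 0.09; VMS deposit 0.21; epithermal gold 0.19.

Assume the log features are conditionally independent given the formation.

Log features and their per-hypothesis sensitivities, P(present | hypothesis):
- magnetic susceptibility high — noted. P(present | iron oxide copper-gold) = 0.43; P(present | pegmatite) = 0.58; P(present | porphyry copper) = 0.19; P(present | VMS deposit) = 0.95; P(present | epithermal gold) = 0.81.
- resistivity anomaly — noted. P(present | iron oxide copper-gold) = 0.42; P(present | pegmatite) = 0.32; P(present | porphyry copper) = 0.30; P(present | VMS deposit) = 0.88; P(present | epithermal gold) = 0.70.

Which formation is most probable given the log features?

VMS deposit

By Bayes' rule with conditional independence, the unnormalized weight for each hypothesis is prior × ∏ likelihoods:
  iron oxide copper-gold: 0.14 × 0.43 × 0.42 = 0.025284
  pegmatite: 0.37 × 0.58 × 0.32 = 0.068672
  porphyry copper: 0.09 × 0.19 × 0.30 = 0.00513
  VMS deposit: 0.21 × 0.95 × 0.88 = 0.17556
  epithermal gold: 0.19 × 0.81 × 0.70 = 0.10773
Normalizing constant Z = 0.025284 + 0.068672 + 0.00513 + 0.17556 + 0.10773 = 0.38238.
P(iron oxide copper-gold | evidence) ≈ 0.025284 / 0.38238 ≈ 0.066
P(pegmatite | evidence) ≈ 0.068672 / 0.38238 ≈ 0.180
P(porphyry copper | evidence) ≈ 0.00513 / 0.38238 ≈ 0.013
P(VMS deposit | evidence) ≈ 0.17556 / 0.38238 ≈ 0.459
P(epithermal gold | evidence) ≈ 0.10773 / 0.38238 ≈ 0.282
The largest is 0.459, so VMS deposit is most probable.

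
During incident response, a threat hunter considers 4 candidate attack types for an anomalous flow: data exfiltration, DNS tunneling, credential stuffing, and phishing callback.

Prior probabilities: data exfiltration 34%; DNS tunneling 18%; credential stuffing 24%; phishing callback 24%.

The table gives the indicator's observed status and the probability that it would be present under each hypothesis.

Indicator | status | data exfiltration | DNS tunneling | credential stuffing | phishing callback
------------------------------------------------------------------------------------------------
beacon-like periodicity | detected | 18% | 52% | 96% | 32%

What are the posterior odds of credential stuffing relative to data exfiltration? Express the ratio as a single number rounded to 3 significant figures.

3.76

Unnormalized posterior weight (prior times the indicator likelihood) for each of the two hypotheses:
  credential stuffing: 0.24 × 0.96 = 0.2304
  data exfiltration: 0.34 × 0.18 = 0.0612
Posterior odds = 0.2304 / 0.0612 ≈ 3.76.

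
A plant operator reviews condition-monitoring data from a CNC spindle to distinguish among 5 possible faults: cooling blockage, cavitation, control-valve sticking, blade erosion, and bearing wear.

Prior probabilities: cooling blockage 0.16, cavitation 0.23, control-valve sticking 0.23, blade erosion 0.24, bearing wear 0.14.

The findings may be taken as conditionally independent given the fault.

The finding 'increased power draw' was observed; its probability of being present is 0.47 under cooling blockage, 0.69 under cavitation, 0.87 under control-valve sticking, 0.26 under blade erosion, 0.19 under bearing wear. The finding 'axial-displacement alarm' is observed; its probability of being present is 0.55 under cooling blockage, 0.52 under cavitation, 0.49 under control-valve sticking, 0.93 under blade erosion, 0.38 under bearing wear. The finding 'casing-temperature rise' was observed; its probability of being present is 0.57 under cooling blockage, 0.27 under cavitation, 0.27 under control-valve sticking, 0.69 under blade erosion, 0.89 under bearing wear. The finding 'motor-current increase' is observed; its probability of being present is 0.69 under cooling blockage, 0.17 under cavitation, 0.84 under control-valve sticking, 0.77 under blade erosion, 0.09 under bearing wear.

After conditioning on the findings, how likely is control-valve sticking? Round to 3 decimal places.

For each hypothesis, the unnormalized posterior weight is prior × product of the finding likelihoods:
  cooling blockage: 0.16 × 0.47 × 0.55 × 0.57 × 0.69 = 0.016267
  cavitation: 0.23 × 0.69 × 0.52 × 0.27 × 0.17 = 0.0037879
  control-valve sticking: 0.23 × 0.87 × 0.49 × 0.27 × 0.84 = 0.022238
  blade erosion: 0.24 × 0.26 × 0.93 × 0.69 × 0.77 = 0.030832
  bearing wear: 0.14 × 0.19 × 0.38 × 0.89 × 0.09 = 0.00080965
Normalizing constant Z = 0.016267 + 0.0037879 + 0.022238 + 0.030832 + 0.00080965 = 0.073934.
P(control-valve sticking | evidence) = 0.022238 / 0.073934 ≈ 0.301.

0.301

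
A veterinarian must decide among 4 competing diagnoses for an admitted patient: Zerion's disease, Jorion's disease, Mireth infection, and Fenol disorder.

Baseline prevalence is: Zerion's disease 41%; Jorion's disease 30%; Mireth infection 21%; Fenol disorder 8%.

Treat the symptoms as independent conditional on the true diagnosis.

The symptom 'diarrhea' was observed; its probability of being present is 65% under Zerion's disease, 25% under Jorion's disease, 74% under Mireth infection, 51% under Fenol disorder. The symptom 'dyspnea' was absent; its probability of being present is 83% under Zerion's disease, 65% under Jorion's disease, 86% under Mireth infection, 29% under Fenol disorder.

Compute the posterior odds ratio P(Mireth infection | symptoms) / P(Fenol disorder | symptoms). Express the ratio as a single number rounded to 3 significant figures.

0.751

The normalizing constant cancels in an odds ratio, so compute prior × likelihood for the two hypotheses only (using 1 − P(present | H) for each absent symptom):
  Mireth infection: 0.21 × 0.74 × (1 − 0.86) = 0.021756
  Fenol disorder: 0.08 × 0.51 × (1 − 0.29) = 0.028968
Odds(Mireth infection : Fenol disorder) = 0.021756 / 0.028968 ≈ 0.751.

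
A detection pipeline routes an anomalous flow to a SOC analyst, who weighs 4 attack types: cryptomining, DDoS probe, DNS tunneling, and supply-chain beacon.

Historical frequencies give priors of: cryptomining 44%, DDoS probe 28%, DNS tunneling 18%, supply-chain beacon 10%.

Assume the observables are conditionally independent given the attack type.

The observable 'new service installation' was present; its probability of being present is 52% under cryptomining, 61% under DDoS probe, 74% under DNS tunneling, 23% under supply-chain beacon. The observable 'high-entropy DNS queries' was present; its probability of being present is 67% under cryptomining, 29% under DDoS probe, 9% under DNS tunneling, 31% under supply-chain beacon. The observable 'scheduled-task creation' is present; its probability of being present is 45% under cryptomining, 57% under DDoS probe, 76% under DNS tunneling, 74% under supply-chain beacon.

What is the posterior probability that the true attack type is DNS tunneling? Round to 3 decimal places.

0.082

Multiply each prior by the joint likelihood of the observable pattern:
  cryptomining: 0.44 × 0.52 × 0.67 × 0.45 = 0.068983
  DDoS probe: 0.28 × 0.61 × 0.29 × 0.57 = 0.028233
  DNS tunneling: 0.18 × 0.74 × 0.09 × 0.76 = 0.0091109
  supply-chain beacon: 0.10 × 0.23 × 0.31 × 0.74 = 0.0052762
The unnormalized weights sum to 0.1116.
P(DNS tunneling | evidence) = 0.0091109 / 0.1116 ≈ 0.082.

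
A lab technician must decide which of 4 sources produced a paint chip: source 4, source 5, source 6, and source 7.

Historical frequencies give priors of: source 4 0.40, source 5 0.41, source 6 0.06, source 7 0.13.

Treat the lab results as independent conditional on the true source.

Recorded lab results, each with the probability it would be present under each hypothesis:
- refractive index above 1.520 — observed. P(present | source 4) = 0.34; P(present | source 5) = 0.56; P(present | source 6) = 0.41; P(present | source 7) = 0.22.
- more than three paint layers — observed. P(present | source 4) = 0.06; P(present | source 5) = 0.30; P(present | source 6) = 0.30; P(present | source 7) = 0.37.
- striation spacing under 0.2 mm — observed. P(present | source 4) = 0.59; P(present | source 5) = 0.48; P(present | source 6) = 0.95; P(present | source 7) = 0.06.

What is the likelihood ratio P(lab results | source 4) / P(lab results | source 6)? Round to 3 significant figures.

0.103

The Bayes factor is the ratio of the joint likelihoods of the lab result pattern under the two hypotheses.
  source 4: 0.34 × 0.06 × 0.59 = 0.012036
  source 6: 0.41 × 0.30 × 0.95 = 0.11685
Bayes factor = 0.012036 / 0.11685 ≈ 0.103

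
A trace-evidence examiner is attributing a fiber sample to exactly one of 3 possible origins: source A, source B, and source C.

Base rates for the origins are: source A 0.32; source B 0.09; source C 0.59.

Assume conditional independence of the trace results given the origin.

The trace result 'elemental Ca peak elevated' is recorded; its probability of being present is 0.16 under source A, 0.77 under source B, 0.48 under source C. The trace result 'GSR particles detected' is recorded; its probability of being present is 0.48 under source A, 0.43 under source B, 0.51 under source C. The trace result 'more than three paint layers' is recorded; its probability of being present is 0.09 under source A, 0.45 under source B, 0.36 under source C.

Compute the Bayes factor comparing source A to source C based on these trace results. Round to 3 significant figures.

0.0784

The Bayes factor is the ratio of the joint likelihoods of the trace result pattern under the two hypotheses.
  source A: 0.16 × 0.48 × 0.09 = 0.006912
  source C: 0.48 × 0.51 × 0.36 = 0.088128
Bayes factor = 0.006912 / 0.088128 ≈ 0.0784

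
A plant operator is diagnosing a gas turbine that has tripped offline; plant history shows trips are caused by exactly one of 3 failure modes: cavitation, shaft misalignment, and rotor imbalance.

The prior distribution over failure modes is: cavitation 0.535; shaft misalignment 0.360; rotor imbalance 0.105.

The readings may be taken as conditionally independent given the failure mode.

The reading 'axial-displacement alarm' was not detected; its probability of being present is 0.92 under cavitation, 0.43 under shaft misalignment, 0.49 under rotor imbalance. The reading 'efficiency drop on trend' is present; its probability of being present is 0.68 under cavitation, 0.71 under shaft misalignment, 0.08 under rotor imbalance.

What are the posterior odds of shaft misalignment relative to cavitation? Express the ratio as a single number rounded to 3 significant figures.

Posterior odds equal prior odds times the likelihood ratio; only the two competing hypotheses matter (using 1 − P(present | H) for each absent reading).
  shaft misalignment: 0.360 × (1 − 0.43) × 0.71 = 0.14569
  cavitation: 0.535 × (1 − 0.92) × 0.68 = 0.029104
Odds(shaft misalignment : cavitation) = 0.14569 / 0.029104 ≈ 5.01.

5.01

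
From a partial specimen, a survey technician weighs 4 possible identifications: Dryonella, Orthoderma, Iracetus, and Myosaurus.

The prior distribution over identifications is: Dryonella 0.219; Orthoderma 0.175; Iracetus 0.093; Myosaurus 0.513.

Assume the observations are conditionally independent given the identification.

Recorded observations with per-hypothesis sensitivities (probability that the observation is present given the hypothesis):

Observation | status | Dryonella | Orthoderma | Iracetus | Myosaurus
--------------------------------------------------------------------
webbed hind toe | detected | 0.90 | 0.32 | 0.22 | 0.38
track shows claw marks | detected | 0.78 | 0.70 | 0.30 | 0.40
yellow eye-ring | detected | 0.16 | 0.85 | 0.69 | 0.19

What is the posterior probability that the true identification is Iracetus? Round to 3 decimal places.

Multiply each prior by the joint likelihood of the evidence pattern:
  Dryonella: 0.219 × 0.90 × 0.78 × 0.16 = 0.024598
  Orthoderma: 0.175 × 0.32 × 0.70 × 0.85 = 0.03332
  Iracetus: 0.093 × 0.22 × 0.30 × 0.69 = 0.0042352
  Myosaurus: 0.513 × 0.38 × 0.40 × 0.19 = 0.014815
The unnormalized weights sum to 0.076969.
P(Iracetus | evidence) = 0.0042352 / 0.076969 ≈ 0.055.

0.055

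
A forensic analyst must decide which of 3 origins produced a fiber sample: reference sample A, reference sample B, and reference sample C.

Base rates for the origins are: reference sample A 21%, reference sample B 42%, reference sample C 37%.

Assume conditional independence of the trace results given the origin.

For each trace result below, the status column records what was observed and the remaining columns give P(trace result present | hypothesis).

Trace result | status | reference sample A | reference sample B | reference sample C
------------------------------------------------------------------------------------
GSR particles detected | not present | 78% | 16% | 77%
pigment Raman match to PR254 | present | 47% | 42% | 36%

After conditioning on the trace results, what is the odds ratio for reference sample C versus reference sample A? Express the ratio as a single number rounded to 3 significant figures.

The normalizing constant cancels in an odds ratio, so compute prior × likelihood for the two hypotheses only (using 1 − P(present | H) for each absent trace result):
  reference sample C: 0.37 × (1 − 0.77) × 0.36 = 0.030636
  reference sample A: 0.21 × (1 − 0.78) × 0.47 = 0.021714
Odds(reference sample C : reference sample A) = 0.030636 / 0.021714 ≈ 1.41.

1.41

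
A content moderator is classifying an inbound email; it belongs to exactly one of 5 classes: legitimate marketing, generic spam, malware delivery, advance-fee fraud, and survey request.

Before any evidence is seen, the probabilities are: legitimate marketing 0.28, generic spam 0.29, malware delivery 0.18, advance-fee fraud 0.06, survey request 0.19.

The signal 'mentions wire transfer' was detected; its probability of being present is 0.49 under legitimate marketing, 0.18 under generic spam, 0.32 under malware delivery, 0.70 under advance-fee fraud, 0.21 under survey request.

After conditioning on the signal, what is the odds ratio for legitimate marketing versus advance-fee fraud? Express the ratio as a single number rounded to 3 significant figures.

3.27

Unnormalized posterior weight (prior times the signal likelihood) for each of the two hypotheses:
  legitimate marketing: 0.28 × 0.49 = 0.1372
  advance-fee fraud: 0.06 × 0.70 = 0.042
Posterior odds = 0.1372 / 0.042 ≈ 3.27.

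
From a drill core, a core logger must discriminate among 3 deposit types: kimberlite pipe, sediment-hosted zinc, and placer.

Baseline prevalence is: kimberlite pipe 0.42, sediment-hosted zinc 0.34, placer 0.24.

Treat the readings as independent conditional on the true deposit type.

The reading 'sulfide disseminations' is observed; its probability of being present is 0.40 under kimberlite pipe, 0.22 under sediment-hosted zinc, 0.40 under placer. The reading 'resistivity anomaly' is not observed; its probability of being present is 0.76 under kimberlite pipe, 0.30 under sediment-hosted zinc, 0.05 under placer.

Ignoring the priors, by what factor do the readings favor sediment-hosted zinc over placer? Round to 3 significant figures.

0.405

Take the product of per-reading likelihoods under each hypothesis (using 1 − P(present | H) for each absent reading), then divide.
  sediment-hosted zinc: 0.22 × (1 − 0.30) = 0.154
  placer: 0.40 × (1 − 0.05) = 0.38
Bayes factor = 0.154 / 0.38 ≈ 0.405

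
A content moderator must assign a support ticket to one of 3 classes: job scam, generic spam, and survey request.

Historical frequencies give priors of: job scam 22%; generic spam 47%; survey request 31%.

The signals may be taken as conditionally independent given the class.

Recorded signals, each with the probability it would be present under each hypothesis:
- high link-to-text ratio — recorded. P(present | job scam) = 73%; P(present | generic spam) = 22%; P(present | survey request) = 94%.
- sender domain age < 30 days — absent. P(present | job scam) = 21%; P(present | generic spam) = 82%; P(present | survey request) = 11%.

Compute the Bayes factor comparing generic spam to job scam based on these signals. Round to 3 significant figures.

0.0687

Take the product of per-signal likelihoods under each hypothesis (using 1 − P(present | H) for each absent signal), then divide.
  generic spam: 0.22 × (1 − 0.82) = 0.0396
  job scam: 0.73 × (1 − 0.21) = 0.5767
Bayes factor = 0.0396 / 0.5767 ≈ 0.0687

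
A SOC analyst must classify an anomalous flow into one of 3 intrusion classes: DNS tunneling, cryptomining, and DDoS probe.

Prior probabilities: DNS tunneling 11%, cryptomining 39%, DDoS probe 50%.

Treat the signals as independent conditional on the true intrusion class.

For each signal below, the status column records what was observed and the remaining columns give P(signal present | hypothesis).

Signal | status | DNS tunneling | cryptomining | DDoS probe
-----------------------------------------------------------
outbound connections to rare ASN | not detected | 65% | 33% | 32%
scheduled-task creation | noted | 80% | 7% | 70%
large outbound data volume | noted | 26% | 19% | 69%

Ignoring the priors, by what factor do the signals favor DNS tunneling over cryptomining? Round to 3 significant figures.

Joint likelihood of the signal pattern under each hypothesis (using 1 − P(present | H) for each absent signal):
  DNS tunneling: (1 − 0.65) × 0.80 × 0.26 = 0.0728
  cryptomining: (1 − 0.33) × 0.07 × 0.19 = 0.008911
Bayes factor = 0.0728 / 0.008911 ≈ 8.17

8.17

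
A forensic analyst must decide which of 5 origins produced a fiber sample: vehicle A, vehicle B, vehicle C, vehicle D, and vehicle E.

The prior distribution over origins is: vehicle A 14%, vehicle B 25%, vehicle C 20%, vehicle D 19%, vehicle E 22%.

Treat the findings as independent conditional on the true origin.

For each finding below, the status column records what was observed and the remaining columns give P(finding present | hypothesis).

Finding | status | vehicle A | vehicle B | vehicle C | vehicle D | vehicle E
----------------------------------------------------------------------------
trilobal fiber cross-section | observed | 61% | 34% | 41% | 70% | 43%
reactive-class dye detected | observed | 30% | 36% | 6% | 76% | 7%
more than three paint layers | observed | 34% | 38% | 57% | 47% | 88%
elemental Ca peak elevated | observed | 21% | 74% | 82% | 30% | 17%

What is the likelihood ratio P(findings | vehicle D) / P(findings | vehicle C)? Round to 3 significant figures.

Joint likelihood of the evidence pattern under each hypothesis:
  vehicle D: 0.70 × 0.76 × 0.47 × 0.30 = 0.075012
  vehicle C: 0.41 × 0.06 × 0.57 × 0.82 = 0.011498
Bayes factor = 0.075012 / 0.011498 ≈ 6.52

6.52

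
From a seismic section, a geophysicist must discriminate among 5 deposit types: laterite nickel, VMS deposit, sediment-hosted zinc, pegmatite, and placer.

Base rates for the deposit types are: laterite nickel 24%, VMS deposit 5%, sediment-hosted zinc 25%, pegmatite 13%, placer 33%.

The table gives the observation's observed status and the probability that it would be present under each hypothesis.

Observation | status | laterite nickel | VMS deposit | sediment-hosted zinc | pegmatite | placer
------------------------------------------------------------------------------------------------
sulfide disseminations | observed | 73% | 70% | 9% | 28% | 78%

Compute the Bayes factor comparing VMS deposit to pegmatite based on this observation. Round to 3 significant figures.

2.50

Likelihood of this observation under each hypothesis:
  VMS deposit: 0.7
  pegmatite: 0.28
Bayes factor = 0.7 / 0.28 ≈ 2.50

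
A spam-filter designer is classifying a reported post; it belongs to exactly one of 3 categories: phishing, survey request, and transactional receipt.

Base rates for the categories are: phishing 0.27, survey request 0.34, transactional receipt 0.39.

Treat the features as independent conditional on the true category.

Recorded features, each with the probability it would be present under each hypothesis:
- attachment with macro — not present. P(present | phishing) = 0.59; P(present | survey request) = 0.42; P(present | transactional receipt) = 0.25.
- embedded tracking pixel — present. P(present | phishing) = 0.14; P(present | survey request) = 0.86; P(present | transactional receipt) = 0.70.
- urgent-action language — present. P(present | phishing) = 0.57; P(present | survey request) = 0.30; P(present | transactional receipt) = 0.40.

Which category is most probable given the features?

By Bayes' rule with conditional independence, the unnormalized weight for each hypothesis is prior × ∏ likelihoods (using 1 − P(present | H) for each absent feature):
  phishing: 0.27 × (1 − 0.59) × 0.14 × 0.57 = 0.0088339
  survey request: 0.34 × (1 − 0.42) × 0.86 × 0.30 = 0.050878
  transactional receipt: 0.39 × (1 − 0.25) × 0.70 × 0.40 = 0.0819
Marginal likelihood of the evidence = 0.14161.
P(phishing | evidence) ≈ 0.0088339 / 0.14161 ≈ 0.062
P(survey request | evidence) ≈ 0.050878 / 0.14161 ≈ 0.359
P(transactional receipt | evidence) ≈ 0.0819 / 0.14161 ≈ 0.578
The largest is 0.578, so transactional receipt is most probable.

transactional receipt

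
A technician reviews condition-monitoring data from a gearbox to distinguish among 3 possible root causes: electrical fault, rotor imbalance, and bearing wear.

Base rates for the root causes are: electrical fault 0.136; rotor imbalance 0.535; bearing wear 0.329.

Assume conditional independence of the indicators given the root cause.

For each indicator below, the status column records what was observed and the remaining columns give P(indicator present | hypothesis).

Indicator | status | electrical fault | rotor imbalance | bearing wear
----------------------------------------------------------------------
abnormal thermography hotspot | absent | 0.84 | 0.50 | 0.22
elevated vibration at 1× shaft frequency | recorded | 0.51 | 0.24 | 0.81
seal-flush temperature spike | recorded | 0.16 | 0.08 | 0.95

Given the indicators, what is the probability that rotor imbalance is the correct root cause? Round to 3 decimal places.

For each hypothesis, the unnormalized posterior weight is prior × product of the indicator likelihoods (using 1 − P(present | H) for each absent indicator):
  electrical fault: 0.136 × (1 − 0.84) × 0.51 × 0.16 = 0.0017756
  rotor imbalance: 0.535 × (1 − 0.50) × 0.24 × 0.08 = 0.005136
  bearing wear: 0.329 × (1 − 0.22) × 0.81 × 0.95 = 0.19747
Marginal likelihood of the evidence = 0.20438.
P(rotor imbalance | evidence) = 0.005136 / 0.20438 ≈ 0.025.

0.025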